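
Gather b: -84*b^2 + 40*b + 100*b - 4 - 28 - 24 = -84*b^2 + 140*b - 56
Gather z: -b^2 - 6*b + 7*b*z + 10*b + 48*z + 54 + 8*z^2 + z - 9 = -b^2 + 4*b + 8*z^2 + z*(7*b + 49) + 45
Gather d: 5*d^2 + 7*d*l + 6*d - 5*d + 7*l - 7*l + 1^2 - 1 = 5*d^2 + d*(7*l + 1)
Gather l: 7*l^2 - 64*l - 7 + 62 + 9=7*l^2 - 64*l + 64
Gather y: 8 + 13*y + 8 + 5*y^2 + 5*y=5*y^2 + 18*y + 16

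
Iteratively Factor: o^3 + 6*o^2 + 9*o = (o)*(o^2 + 6*o + 9) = o*(o + 3)*(o + 3)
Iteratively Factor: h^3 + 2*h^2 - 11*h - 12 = (h + 4)*(h^2 - 2*h - 3) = (h - 3)*(h + 4)*(h + 1)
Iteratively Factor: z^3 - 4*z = (z + 2)*(z^2 - 2*z) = z*(z + 2)*(z - 2)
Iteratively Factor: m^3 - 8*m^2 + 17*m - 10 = (m - 1)*(m^2 - 7*m + 10) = (m - 5)*(m - 1)*(m - 2)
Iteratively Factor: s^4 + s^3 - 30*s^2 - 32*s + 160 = (s + 4)*(s^3 - 3*s^2 - 18*s + 40) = (s - 5)*(s + 4)*(s^2 + 2*s - 8) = (s - 5)*(s - 2)*(s + 4)*(s + 4)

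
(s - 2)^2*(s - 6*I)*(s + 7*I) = s^4 - 4*s^3 + I*s^3 + 46*s^2 - 4*I*s^2 - 168*s + 4*I*s + 168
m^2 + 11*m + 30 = (m + 5)*(m + 6)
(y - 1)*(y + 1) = y^2 - 1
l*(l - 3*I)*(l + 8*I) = l^3 + 5*I*l^2 + 24*l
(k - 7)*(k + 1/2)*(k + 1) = k^3 - 11*k^2/2 - 10*k - 7/2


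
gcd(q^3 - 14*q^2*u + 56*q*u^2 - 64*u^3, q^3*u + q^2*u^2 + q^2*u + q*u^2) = 1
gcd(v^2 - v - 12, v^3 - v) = 1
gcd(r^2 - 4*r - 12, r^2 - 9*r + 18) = r - 6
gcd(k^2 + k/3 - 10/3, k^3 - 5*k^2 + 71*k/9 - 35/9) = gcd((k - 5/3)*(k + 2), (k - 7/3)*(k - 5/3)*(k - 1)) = k - 5/3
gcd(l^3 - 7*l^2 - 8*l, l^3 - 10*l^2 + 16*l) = l^2 - 8*l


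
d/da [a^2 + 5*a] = 2*a + 5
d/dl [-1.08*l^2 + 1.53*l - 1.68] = 1.53 - 2.16*l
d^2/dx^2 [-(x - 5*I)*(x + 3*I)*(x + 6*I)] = -6*x - 8*I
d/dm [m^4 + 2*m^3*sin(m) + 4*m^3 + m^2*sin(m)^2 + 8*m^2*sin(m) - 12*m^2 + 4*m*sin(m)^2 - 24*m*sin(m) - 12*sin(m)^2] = 2*m^3*cos(m) + 4*m^3 + 6*m^2*sin(m) + m^2*sin(2*m) + 8*m^2*cos(m) + 12*m^2 + 2*m*sin(m)^2 + 16*m*sin(m) + 4*m*sin(2*m) - 24*m*cos(m) - 24*m + 4*sin(m)^2 - 24*sin(m) - 12*sin(2*m)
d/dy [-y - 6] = -1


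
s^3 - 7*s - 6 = (s - 3)*(s + 1)*(s + 2)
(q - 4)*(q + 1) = q^2 - 3*q - 4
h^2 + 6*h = h*(h + 6)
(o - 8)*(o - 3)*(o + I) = o^3 - 11*o^2 + I*o^2 + 24*o - 11*I*o + 24*I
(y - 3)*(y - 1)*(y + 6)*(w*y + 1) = w*y^4 + 2*w*y^3 - 21*w*y^2 + 18*w*y + y^3 + 2*y^2 - 21*y + 18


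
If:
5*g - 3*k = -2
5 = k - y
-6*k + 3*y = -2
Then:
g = -3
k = -13/3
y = -28/3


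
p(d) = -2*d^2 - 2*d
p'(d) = -4*d - 2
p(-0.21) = 0.33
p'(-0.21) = -1.16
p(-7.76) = -104.92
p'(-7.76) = 29.04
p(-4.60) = -33.12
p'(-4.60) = 16.40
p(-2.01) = -4.06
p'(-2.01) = 6.04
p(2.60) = -18.72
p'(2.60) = -12.40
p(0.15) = -0.34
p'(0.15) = -2.60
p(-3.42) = -16.55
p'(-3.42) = 11.68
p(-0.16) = 0.27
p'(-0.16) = -1.36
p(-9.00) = -144.00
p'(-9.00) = 34.00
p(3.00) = -24.00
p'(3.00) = -14.00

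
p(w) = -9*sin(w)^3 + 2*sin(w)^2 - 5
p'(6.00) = -3.10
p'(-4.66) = 1.20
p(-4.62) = -11.90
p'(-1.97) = 10.34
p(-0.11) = -4.96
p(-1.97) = 3.74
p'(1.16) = -7.60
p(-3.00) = -4.93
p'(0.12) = 0.09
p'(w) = -27*sin(w)^2*cos(w) + 4*sin(w)*cos(w)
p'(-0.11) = -0.76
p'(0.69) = -6.47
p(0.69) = -6.51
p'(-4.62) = 2.10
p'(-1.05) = -11.83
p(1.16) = -10.25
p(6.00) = -4.65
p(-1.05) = 2.38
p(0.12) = -4.99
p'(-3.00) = 1.09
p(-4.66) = -11.97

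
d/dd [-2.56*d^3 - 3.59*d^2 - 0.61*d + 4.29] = -7.68*d^2 - 7.18*d - 0.61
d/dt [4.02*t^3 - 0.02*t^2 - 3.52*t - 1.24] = 12.06*t^2 - 0.04*t - 3.52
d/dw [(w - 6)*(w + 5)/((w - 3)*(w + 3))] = (w^2 + 42*w + 9)/(w^4 - 18*w^2 + 81)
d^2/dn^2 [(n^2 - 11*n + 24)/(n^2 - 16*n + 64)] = 10/(n^3 - 24*n^2 + 192*n - 512)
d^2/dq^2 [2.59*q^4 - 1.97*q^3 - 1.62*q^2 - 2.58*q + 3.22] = 31.08*q^2 - 11.82*q - 3.24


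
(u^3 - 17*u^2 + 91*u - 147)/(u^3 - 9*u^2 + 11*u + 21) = (u - 7)/(u + 1)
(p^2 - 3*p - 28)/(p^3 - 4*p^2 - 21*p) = (p + 4)/(p*(p + 3))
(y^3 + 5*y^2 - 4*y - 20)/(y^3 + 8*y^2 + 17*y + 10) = (y - 2)/(y + 1)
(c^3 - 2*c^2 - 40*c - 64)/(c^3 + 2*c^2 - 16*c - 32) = (c - 8)/(c - 4)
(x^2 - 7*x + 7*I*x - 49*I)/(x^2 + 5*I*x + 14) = (x - 7)/(x - 2*I)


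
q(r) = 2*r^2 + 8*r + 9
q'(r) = 4*r + 8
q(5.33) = 108.46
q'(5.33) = 29.32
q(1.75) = 29.12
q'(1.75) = 15.00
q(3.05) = 52.00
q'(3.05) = 20.20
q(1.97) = 32.52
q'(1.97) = 15.88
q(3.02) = 51.40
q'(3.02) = 20.08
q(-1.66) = 1.23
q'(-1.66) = 1.36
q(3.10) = 53.02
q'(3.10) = 20.40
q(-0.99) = 3.04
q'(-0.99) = 4.04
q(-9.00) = 99.00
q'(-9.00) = -28.00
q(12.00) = 393.00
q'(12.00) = 56.00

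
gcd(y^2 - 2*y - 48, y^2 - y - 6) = 1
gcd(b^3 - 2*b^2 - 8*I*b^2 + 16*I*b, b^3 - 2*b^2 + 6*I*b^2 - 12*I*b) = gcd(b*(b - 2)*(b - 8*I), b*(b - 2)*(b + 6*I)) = b^2 - 2*b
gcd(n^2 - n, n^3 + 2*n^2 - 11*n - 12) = 1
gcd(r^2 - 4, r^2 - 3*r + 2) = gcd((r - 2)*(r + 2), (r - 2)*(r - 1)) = r - 2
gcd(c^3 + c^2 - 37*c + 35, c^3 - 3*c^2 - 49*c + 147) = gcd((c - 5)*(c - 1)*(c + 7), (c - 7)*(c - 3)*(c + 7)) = c + 7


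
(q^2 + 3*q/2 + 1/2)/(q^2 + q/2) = (q + 1)/q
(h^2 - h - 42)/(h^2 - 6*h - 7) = (h + 6)/(h + 1)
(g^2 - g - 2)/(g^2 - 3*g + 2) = (g + 1)/(g - 1)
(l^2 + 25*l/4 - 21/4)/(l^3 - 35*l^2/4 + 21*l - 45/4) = (l + 7)/(l^2 - 8*l + 15)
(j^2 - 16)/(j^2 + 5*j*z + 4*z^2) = (j^2 - 16)/(j^2 + 5*j*z + 4*z^2)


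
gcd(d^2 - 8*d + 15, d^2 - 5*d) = d - 5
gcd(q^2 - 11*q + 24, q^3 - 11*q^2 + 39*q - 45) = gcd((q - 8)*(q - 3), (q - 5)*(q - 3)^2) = q - 3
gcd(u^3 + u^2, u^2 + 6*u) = u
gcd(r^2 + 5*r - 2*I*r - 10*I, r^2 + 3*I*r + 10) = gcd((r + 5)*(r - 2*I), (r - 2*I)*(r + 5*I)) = r - 2*I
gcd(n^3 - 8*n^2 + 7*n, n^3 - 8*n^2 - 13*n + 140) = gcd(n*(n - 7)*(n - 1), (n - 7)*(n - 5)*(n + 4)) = n - 7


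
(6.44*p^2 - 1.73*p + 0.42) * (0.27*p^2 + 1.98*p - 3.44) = 1.7388*p^4 + 12.2841*p^3 - 25.4656*p^2 + 6.7828*p - 1.4448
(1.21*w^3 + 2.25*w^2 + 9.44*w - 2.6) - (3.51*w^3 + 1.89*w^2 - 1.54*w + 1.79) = -2.3*w^3 + 0.36*w^2 + 10.98*w - 4.39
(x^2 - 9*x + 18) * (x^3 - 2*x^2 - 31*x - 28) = x^5 - 11*x^4 + 5*x^3 + 215*x^2 - 306*x - 504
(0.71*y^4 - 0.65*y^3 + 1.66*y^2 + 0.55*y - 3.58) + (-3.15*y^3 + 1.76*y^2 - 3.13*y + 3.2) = 0.71*y^4 - 3.8*y^3 + 3.42*y^2 - 2.58*y - 0.38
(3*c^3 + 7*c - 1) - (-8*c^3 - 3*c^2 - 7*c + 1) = 11*c^3 + 3*c^2 + 14*c - 2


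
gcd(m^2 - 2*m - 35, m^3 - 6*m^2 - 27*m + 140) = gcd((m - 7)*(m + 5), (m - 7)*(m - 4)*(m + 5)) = m^2 - 2*m - 35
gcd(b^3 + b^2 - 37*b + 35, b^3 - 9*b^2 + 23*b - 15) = b^2 - 6*b + 5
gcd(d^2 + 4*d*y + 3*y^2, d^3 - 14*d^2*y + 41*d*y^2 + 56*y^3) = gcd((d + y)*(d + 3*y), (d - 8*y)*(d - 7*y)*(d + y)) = d + y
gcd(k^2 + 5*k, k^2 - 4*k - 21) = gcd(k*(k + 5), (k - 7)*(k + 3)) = 1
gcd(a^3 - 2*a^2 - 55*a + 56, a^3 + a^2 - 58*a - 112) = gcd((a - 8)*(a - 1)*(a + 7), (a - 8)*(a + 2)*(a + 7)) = a^2 - a - 56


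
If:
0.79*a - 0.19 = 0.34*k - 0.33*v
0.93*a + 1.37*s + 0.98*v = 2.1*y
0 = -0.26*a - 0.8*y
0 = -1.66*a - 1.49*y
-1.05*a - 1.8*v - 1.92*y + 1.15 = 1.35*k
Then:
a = 0.00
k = 0.04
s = -0.44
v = 0.61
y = 0.00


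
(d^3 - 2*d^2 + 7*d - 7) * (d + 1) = d^4 - d^3 + 5*d^2 - 7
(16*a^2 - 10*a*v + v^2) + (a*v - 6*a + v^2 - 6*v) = 16*a^2 - 9*a*v - 6*a + 2*v^2 - 6*v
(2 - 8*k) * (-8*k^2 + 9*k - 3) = 64*k^3 - 88*k^2 + 42*k - 6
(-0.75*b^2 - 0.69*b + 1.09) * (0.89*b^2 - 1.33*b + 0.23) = -0.6675*b^4 + 0.3834*b^3 + 1.7153*b^2 - 1.6084*b + 0.2507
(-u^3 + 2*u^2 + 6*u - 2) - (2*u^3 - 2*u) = -3*u^3 + 2*u^2 + 8*u - 2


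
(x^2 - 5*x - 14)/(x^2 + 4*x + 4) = (x - 7)/(x + 2)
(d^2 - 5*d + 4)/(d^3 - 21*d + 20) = 1/(d + 5)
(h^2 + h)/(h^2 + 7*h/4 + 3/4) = 4*h/(4*h + 3)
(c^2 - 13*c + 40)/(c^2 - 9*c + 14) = (c^2 - 13*c + 40)/(c^2 - 9*c + 14)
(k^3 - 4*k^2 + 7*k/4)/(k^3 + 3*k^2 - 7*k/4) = (2*k - 7)/(2*k + 7)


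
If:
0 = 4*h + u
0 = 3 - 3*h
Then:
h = 1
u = -4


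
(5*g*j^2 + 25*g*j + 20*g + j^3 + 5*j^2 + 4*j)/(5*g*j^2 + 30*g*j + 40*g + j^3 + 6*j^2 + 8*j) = (j + 1)/(j + 2)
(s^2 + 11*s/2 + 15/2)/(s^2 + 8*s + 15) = (s + 5/2)/(s + 5)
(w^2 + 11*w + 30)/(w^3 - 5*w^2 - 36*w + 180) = (w + 5)/(w^2 - 11*w + 30)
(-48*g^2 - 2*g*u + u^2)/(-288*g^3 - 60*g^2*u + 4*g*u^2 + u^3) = 1/(6*g + u)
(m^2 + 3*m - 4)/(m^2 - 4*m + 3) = (m + 4)/(m - 3)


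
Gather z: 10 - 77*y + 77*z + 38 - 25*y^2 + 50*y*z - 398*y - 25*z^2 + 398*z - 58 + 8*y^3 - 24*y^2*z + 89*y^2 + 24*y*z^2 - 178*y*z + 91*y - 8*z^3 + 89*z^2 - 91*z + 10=8*y^3 + 64*y^2 - 384*y - 8*z^3 + z^2*(24*y + 64) + z*(-24*y^2 - 128*y + 384)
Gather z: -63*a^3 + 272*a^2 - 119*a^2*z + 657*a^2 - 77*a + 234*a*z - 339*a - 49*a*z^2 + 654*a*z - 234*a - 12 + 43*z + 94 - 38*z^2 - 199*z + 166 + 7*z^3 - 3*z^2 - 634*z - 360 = -63*a^3 + 929*a^2 - 650*a + 7*z^3 + z^2*(-49*a - 41) + z*(-119*a^2 + 888*a - 790) - 112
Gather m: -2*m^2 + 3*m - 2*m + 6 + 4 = -2*m^2 + m + 10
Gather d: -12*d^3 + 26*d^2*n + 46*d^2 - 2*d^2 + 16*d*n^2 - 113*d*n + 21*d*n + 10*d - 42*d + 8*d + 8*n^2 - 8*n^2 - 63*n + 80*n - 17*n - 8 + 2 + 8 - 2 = -12*d^3 + d^2*(26*n + 44) + d*(16*n^2 - 92*n - 24)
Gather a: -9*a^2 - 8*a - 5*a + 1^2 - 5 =-9*a^2 - 13*a - 4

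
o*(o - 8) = o^2 - 8*o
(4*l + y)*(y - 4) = 4*l*y - 16*l + y^2 - 4*y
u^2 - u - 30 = (u - 6)*(u + 5)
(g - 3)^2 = g^2 - 6*g + 9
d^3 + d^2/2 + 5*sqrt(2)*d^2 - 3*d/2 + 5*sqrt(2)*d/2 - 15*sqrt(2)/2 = (d - 1)*(d + 3/2)*(d + 5*sqrt(2))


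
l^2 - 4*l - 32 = (l - 8)*(l + 4)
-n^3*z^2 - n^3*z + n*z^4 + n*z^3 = z*(-n + z)*(n + z)*(n*z + n)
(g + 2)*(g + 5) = g^2 + 7*g + 10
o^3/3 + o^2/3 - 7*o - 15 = (o/3 + 1)*(o - 5)*(o + 3)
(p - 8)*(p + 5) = p^2 - 3*p - 40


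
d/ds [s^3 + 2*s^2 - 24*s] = 3*s^2 + 4*s - 24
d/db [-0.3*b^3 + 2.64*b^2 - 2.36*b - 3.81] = -0.9*b^2 + 5.28*b - 2.36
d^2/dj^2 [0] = 0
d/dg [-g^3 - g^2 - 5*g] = -3*g^2 - 2*g - 5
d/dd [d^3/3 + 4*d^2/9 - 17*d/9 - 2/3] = d^2 + 8*d/9 - 17/9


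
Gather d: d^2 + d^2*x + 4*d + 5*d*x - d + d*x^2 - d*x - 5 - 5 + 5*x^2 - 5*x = d^2*(x + 1) + d*(x^2 + 4*x + 3) + 5*x^2 - 5*x - 10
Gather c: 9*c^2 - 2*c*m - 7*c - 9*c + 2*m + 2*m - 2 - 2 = 9*c^2 + c*(-2*m - 16) + 4*m - 4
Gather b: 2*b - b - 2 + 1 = b - 1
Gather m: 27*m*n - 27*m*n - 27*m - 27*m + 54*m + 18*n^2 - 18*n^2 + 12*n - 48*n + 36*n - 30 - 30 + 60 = 0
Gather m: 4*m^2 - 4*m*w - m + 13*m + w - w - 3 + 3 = 4*m^2 + m*(12 - 4*w)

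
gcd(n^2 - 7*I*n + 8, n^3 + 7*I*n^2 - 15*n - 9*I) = n + I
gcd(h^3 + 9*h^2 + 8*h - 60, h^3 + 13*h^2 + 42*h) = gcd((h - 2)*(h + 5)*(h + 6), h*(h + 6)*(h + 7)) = h + 6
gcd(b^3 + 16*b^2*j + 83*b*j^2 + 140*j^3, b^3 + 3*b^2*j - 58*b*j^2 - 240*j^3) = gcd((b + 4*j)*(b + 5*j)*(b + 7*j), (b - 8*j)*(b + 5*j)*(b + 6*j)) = b + 5*j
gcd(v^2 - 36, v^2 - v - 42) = v + 6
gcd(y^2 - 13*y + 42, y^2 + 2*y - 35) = 1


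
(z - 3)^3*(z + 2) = z^4 - 7*z^3 + 9*z^2 + 27*z - 54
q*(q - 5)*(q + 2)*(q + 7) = q^4 + 4*q^3 - 31*q^2 - 70*q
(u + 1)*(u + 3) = u^2 + 4*u + 3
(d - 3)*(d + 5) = d^2 + 2*d - 15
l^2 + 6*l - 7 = (l - 1)*(l + 7)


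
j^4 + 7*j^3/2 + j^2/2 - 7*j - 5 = (j + 1)*(j + 5/2)*(j - sqrt(2))*(j + sqrt(2))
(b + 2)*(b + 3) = b^2 + 5*b + 6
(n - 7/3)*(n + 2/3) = n^2 - 5*n/3 - 14/9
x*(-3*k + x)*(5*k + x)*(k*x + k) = -15*k^3*x^2 - 15*k^3*x + 2*k^2*x^3 + 2*k^2*x^2 + k*x^4 + k*x^3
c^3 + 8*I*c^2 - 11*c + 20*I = (c - I)*(c + 4*I)*(c + 5*I)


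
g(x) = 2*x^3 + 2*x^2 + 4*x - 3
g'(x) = 6*x^2 + 4*x + 4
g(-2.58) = -34.35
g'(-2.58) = 33.62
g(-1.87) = -16.56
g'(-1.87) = 17.50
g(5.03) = 322.25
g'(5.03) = 175.93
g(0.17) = -2.25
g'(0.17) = 4.85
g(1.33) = 10.56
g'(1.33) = 19.93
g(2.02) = 29.73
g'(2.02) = 36.56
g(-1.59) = -12.34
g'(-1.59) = 12.81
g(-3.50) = -78.25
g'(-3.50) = 63.50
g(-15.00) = -6363.00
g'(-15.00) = 1294.00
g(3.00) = 81.00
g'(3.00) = 70.00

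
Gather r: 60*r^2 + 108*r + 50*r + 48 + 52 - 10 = 60*r^2 + 158*r + 90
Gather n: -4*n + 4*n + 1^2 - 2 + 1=0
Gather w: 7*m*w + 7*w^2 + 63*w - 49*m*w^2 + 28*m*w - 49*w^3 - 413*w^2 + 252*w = -49*w^3 + w^2*(-49*m - 406) + w*(35*m + 315)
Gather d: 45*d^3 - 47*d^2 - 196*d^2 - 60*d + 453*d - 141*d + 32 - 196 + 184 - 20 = 45*d^3 - 243*d^2 + 252*d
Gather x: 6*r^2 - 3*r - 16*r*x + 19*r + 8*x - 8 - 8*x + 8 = 6*r^2 - 16*r*x + 16*r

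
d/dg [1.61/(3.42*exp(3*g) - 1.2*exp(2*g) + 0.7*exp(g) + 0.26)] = (-16.5186*exp(2*g) + 3.864*exp(g) - 1.127)*exp(g)/(3.42*exp(3*g) - 1.2*exp(2*g) + 0.7*exp(g) + 0.26)^2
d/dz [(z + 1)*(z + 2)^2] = (z + 2)*(3*z + 4)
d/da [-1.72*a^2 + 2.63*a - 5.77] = 2.63 - 3.44*a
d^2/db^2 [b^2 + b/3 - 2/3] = 2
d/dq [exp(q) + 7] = exp(q)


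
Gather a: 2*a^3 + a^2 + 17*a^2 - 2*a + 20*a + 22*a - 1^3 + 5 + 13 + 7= 2*a^3 + 18*a^2 + 40*a + 24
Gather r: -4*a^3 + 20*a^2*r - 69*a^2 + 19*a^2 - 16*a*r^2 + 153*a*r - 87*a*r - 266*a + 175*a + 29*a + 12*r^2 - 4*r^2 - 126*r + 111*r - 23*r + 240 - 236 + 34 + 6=-4*a^3 - 50*a^2 - 62*a + r^2*(8 - 16*a) + r*(20*a^2 + 66*a - 38) + 44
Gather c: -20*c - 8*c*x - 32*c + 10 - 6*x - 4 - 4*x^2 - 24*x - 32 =c*(-8*x - 52) - 4*x^2 - 30*x - 26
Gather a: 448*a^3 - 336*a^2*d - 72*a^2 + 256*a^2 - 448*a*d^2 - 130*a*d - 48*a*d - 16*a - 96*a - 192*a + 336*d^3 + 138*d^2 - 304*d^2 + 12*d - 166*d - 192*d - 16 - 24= 448*a^3 + a^2*(184 - 336*d) + a*(-448*d^2 - 178*d - 304) + 336*d^3 - 166*d^2 - 346*d - 40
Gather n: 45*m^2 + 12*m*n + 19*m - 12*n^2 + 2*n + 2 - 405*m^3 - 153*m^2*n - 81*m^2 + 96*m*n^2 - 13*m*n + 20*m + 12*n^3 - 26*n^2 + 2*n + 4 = -405*m^3 - 36*m^2 + 39*m + 12*n^3 + n^2*(96*m - 38) + n*(-153*m^2 - m + 4) + 6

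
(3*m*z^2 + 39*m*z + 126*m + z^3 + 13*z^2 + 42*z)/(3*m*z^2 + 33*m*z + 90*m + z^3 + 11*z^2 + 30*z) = (z + 7)/(z + 5)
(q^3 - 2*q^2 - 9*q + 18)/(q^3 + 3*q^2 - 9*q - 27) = (q - 2)/(q + 3)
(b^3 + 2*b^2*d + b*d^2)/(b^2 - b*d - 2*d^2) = b*(b + d)/(b - 2*d)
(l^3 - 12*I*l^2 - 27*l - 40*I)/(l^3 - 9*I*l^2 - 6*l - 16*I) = (l - 5*I)/(l - 2*I)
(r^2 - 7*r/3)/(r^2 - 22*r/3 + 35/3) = r/(r - 5)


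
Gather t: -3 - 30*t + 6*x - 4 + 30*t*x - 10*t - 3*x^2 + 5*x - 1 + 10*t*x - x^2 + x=t*(40*x - 40) - 4*x^2 + 12*x - 8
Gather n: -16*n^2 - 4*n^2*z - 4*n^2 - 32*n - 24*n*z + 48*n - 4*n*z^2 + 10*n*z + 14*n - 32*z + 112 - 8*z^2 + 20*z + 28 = n^2*(-4*z - 20) + n*(-4*z^2 - 14*z + 30) - 8*z^2 - 12*z + 140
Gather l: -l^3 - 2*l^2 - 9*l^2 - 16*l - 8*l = -l^3 - 11*l^2 - 24*l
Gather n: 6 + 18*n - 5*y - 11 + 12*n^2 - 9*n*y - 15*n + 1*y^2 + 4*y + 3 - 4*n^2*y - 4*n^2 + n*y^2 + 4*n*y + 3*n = n^2*(8 - 4*y) + n*(y^2 - 5*y + 6) + y^2 - y - 2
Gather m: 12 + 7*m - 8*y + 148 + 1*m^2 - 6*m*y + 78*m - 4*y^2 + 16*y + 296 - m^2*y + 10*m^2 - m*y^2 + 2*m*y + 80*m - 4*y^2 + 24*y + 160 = m^2*(11 - y) + m*(-y^2 - 4*y + 165) - 8*y^2 + 32*y + 616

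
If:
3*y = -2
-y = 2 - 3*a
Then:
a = 4/9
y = -2/3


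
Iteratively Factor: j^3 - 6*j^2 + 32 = (j + 2)*(j^2 - 8*j + 16) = (j - 4)*(j + 2)*(j - 4)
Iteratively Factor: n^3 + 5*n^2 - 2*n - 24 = (n + 4)*(n^2 + n - 6) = (n + 3)*(n + 4)*(n - 2)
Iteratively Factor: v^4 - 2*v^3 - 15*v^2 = (v)*(v^3 - 2*v^2 - 15*v) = v*(v - 5)*(v^2 + 3*v) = v*(v - 5)*(v + 3)*(v)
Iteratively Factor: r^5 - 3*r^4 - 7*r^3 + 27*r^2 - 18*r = (r)*(r^4 - 3*r^3 - 7*r^2 + 27*r - 18) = r*(r + 3)*(r^3 - 6*r^2 + 11*r - 6) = r*(r - 3)*(r + 3)*(r^2 - 3*r + 2) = r*(r - 3)*(r - 2)*(r + 3)*(r - 1)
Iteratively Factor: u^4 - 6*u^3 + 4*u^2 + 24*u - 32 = (u - 2)*(u^3 - 4*u^2 - 4*u + 16) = (u - 2)*(u + 2)*(u^2 - 6*u + 8) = (u - 2)^2*(u + 2)*(u - 4)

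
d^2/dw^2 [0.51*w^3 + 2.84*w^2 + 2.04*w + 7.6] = 3.06*w + 5.68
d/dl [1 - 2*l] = -2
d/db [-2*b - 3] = -2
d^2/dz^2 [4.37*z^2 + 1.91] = 8.74000000000000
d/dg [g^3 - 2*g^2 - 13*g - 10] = 3*g^2 - 4*g - 13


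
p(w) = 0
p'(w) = 0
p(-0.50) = 0.00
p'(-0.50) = 0.00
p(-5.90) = 0.00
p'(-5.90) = 0.00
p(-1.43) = 0.00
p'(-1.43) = 0.00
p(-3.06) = 0.00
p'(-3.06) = 0.00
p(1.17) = 0.00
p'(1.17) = 0.00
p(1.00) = 0.00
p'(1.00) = 0.00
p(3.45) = 0.00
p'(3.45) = 0.00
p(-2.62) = 0.00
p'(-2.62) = 0.00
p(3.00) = 0.00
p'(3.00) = 0.00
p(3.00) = 0.00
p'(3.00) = 0.00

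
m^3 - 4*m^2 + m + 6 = (m - 3)*(m - 2)*(m + 1)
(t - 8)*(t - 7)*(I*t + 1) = I*t^3 + t^2 - 15*I*t^2 - 15*t + 56*I*t + 56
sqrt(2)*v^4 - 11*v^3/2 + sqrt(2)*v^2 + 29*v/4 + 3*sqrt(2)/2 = (v - 2*sqrt(2))*(v - 3*sqrt(2)/2)*(v + sqrt(2)/2)*(sqrt(2)*v + 1/2)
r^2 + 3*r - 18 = (r - 3)*(r + 6)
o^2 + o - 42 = (o - 6)*(o + 7)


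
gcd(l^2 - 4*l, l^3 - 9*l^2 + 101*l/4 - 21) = l - 4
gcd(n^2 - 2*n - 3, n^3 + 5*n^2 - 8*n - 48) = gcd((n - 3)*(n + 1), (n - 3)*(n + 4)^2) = n - 3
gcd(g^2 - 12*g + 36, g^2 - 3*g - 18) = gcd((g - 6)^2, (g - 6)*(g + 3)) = g - 6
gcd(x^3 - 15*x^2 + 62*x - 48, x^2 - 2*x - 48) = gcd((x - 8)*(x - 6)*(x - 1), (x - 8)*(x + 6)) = x - 8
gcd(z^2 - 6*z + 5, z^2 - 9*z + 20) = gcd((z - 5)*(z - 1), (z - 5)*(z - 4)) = z - 5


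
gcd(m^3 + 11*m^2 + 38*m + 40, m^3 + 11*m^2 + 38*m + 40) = m^3 + 11*m^2 + 38*m + 40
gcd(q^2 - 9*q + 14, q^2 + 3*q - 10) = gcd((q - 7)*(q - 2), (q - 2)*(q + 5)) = q - 2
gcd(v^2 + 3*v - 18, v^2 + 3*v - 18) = v^2 + 3*v - 18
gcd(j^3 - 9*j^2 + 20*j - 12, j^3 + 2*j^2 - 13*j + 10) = j^2 - 3*j + 2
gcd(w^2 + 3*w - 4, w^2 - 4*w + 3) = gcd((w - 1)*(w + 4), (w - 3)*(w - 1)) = w - 1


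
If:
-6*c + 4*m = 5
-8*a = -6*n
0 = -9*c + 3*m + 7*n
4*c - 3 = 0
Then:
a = -9/224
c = 3/4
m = 19/8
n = -3/56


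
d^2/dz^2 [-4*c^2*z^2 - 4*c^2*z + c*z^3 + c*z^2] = 2*c*(-4*c + 3*z + 1)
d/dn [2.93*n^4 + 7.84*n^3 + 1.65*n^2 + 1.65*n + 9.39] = 11.72*n^3 + 23.52*n^2 + 3.3*n + 1.65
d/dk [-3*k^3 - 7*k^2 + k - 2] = -9*k^2 - 14*k + 1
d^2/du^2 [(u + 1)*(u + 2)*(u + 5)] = 6*u + 16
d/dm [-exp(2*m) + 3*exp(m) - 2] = (3 - 2*exp(m))*exp(m)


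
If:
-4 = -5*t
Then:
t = 4/5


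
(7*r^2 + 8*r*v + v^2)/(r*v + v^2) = (7*r + v)/v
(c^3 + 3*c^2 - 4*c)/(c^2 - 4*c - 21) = c*(-c^2 - 3*c + 4)/(-c^2 + 4*c + 21)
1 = 1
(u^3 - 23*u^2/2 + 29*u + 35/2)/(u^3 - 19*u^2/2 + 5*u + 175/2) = (2*u + 1)/(2*u + 5)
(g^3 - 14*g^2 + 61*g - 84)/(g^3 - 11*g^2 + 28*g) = (g - 3)/g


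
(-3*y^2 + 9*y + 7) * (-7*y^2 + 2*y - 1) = 21*y^4 - 69*y^3 - 28*y^2 + 5*y - 7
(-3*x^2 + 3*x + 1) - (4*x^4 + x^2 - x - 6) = -4*x^4 - 4*x^2 + 4*x + 7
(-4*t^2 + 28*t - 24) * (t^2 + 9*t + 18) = -4*t^4 - 8*t^3 + 156*t^2 + 288*t - 432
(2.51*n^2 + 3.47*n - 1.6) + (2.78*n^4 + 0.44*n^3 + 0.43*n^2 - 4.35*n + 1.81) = 2.78*n^4 + 0.44*n^3 + 2.94*n^2 - 0.879999999999999*n + 0.21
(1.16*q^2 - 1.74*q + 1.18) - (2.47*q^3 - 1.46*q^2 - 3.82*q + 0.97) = -2.47*q^3 + 2.62*q^2 + 2.08*q + 0.21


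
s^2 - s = s*(s - 1)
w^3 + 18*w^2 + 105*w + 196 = (w + 4)*(w + 7)^2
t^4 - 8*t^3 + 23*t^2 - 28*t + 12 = (t - 3)*(t - 2)^2*(t - 1)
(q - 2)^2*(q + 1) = q^3 - 3*q^2 + 4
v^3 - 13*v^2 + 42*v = v*(v - 7)*(v - 6)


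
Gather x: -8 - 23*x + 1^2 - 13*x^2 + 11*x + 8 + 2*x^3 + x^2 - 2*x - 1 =2*x^3 - 12*x^2 - 14*x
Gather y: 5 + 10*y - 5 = 10*y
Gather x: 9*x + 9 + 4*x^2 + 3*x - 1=4*x^2 + 12*x + 8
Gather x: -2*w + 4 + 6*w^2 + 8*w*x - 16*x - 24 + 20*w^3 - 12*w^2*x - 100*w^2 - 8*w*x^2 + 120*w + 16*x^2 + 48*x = 20*w^3 - 94*w^2 + 118*w + x^2*(16 - 8*w) + x*(-12*w^2 + 8*w + 32) - 20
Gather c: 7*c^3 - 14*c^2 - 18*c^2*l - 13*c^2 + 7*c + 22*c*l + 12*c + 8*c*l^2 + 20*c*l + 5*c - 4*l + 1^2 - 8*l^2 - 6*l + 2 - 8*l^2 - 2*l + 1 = 7*c^3 + c^2*(-18*l - 27) + c*(8*l^2 + 42*l + 24) - 16*l^2 - 12*l + 4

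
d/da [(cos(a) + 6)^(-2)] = 2*sin(a)/(cos(a) + 6)^3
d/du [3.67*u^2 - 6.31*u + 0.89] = 7.34*u - 6.31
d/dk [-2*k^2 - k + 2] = -4*k - 1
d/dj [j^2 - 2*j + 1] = 2*j - 2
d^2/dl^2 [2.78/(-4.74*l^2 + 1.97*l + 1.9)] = (-124.919856*l^2 + 51.918168*l + 2.78*(9.48*l - 1.97)*(18.96*l - 3.94) + 50.07336)/(-4.74*l^2 + 1.97*l + 1.9)^3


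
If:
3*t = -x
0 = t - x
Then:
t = 0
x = 0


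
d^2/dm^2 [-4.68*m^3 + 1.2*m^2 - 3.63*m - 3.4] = 2.4 - 28.08*m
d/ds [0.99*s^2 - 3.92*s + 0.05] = 1.98*s - 3.92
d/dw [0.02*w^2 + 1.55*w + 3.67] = 0.04*w + 1.55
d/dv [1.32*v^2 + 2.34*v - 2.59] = 2.64*v + 2.34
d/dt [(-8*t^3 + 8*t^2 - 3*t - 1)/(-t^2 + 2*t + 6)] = (8*t^4 - 32*t^3 - 131*t^2 + 94*t - 16)/(t^4 - 4*t^3 - 8*t^2 + 24*t + 36)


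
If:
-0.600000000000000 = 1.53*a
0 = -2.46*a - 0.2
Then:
No Solution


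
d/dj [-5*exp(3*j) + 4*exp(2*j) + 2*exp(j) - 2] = (-15*exp(2*j) + 8*exp(j) + 2)*exp(j)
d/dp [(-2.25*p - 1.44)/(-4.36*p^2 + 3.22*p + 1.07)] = (-9.81*p^2 - 12.5568*p + 2.2293)/(19.0096*p^4 - 28.0784*p^3 + 1.038*p^2 + 6.8908*p + 1.1449)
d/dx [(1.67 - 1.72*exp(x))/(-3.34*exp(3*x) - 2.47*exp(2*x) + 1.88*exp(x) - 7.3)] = (-11.4896*exp(3*x) + 12.485*exp(2*x) + 8.2498*exp(x) + 9.4164)*exp(x)/(11.1556*exp(6*x) + 16.4996*exp(5*x) - 6.4575*exp(4*x) + 39.4768*exp(3*x) + 39.5964*exp(2*x) - 27.448*exp(x) + 53.29)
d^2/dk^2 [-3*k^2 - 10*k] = -6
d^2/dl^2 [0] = 0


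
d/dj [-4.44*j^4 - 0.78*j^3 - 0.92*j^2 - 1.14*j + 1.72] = -17.76*j^3 - 2.34*j^2 - 1.84*j - 1.14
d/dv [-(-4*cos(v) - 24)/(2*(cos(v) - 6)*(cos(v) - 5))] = 2*(cos(v)^2 + 12*cos(v) - 96)*sin(v)/((cos(v) - 6)^2*(cos(v) - 5)^2)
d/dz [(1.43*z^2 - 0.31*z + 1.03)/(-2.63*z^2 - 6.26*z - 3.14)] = (-9.7671*z^2 - 3.5626*z + 7.4212)/(6.9169*z^4 + 32.9276*z^3 + 55.704*z^2 + 39.3128*z + 9.8596)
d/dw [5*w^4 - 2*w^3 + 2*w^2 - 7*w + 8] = 20*w^3 - 6*w^2 + 4*w - 7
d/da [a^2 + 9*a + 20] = 2*a + 9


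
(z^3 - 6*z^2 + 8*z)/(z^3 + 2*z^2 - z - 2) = z*(z^2 - 6*z + 8)/(z^3 + 2*z^2 - z - 2)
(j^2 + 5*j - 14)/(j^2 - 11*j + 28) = (j^2 + 5*j - 14)/(j^2 - 11*j + 28)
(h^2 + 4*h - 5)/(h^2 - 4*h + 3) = (h + 5)/(h - 3)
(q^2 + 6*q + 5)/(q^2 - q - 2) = (q + 5)/(q - 2)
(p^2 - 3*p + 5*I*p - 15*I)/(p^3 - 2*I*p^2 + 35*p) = (p - 3)/(p*(p - 7*I))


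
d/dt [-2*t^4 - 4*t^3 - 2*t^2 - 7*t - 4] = -8*t^3 - 12*t^2 - 4*t - 7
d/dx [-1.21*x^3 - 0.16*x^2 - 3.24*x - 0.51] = -3.63*x^2 - 0.32*x - 3.24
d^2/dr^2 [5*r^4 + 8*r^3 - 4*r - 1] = 12*r*(5*r + 4)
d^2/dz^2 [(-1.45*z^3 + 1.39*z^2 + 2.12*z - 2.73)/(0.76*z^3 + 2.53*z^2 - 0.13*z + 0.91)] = (7.18184799999999*z^6 + 6.48751199999998*z^5 + 18.393672*z^4 - 62.34571*z^3 - 138.994674*z^2 - 19.773936*z + 15.281994)/(0.438976*z^9 + 4.383984*z^8 + 14.368788*z^7 + 16.271341*z^6 + 8.040669*z^5 + 17.06328*z^4 + 0.0900770000000002*z^3 + 6.331416*z^2 - 0.322959*z + 0.753571)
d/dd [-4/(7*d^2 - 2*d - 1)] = 8*(7*d - 1)/(-7*d^2 + 2*d + 1)^2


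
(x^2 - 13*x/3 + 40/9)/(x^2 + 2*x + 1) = (9*x^2 - 39*x + 40)/(9*(x^2 + 2*x + 1))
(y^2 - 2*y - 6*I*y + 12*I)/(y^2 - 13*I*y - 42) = (y - 2)/(y - 7*I)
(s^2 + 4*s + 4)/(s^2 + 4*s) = (s^2 + 4*s + 4)/(s*(s + 4))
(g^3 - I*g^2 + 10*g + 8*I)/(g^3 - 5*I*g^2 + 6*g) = (g^2 - 2*I*g + 8)/(g*(g - 6*I))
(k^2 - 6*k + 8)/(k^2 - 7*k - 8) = (-k^2 + 6*k - 8)/(-k^2 + 7*k + 8)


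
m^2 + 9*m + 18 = (m + 3)*(m + 6)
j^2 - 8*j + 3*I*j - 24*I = (j - 8)*(j + 3*I)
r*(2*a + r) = 2*a*r + r^2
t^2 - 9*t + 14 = (t - 7)*(t - 2)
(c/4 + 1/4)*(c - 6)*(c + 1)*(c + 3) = c^4/4 - c^3/4 - 23*c^2/4 - 39*c/4 - 9/2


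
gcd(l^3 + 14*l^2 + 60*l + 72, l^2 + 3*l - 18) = l + 6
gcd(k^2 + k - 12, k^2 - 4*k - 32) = k + 4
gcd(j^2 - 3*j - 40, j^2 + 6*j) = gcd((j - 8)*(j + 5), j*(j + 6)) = 1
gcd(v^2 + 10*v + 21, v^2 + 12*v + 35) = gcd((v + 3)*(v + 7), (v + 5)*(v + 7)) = v + 7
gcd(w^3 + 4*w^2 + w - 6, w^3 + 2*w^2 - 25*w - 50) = w + 2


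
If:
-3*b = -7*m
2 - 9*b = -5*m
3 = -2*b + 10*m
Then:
No Solution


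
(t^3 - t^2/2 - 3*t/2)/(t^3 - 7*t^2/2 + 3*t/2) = (2*t^2 - t - 3)/(2*t^2 - 7*t + 3)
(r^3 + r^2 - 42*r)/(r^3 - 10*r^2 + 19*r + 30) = r*(r + 7)/(r^2 - 4*r - 5)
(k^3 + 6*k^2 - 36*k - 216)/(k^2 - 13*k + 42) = (k^2 + 12*k + 36)/(k - 7)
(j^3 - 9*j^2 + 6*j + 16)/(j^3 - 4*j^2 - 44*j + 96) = (j + 1)/(j + 6)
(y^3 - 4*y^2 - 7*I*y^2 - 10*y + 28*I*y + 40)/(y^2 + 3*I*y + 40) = (y^2 - 2*y*(2 + I) + 8*I)/(y + 8*I)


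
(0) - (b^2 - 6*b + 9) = -b^2 + 6*b - 9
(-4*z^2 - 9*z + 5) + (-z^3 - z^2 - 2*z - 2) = -z^3 - 5*z^2 - 11*z + 3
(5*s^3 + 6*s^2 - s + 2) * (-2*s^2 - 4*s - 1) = -10*s^5 - 32*s^4 - 27*s^3 - 6*s^2 - 7*s - 2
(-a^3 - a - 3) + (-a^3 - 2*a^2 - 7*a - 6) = -2*a^3 - 2*a^2 - 8*a - 9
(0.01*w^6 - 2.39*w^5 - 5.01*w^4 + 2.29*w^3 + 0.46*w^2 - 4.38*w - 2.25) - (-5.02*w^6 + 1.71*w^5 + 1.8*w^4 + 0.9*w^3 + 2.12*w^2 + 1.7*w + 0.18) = 5.03*w^6 - 4.1*w^5 - 6.81*w^4 + 1.39*w^3 - 1.66*w^2 - 6.08*w - 2.43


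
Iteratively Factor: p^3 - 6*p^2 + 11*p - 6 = (p - 2)*(p^2 - 4*p + 3) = (p - 3)*(p - 2)*(p - 1)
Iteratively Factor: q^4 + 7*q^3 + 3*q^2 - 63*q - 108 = (q + 4)*(q^3 + 3*q^2 - 9*q - 27) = (q + 3)*(q + 4)*(q^2 - 9) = (q + 3)^2*(q + 4)*(q - 3)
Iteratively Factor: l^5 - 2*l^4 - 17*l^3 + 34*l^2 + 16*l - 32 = (l + 4)*(l^4 - 6*l^3 + 7*l^2 + 6*l - 8) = (l - 2)*(l + 4)*(l^3 - 4*l^2 - l + 4) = (l - 4)*(l - 2)*(l + 4)*(l^2 - 1) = (l - 4)*(l - 2)*(l - 1)*(l + 4)*(l + 1)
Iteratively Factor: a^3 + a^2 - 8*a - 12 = (a + 2)*(a^2 - a - 6) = (a + 2)^2*(a - 3)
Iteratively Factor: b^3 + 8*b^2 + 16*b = (b)*(b^2 + 8*b + 16) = b*(b + 4)*(b + 4)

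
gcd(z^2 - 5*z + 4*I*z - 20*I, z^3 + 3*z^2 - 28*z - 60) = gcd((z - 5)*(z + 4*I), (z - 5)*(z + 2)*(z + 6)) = z - 5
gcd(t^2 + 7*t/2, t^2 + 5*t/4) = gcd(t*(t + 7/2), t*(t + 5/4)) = t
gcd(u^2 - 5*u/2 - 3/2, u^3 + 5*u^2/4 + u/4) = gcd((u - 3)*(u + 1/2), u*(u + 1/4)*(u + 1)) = 1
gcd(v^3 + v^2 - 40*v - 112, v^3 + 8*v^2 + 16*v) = v^2 + 8*v + 16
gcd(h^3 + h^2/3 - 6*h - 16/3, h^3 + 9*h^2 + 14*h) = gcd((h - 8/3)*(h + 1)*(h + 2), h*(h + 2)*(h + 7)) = h + 2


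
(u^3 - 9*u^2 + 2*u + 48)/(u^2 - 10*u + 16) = (u^2 - u - 6)/(u - 2)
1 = 1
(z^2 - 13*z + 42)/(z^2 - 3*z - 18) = (z - 7)/(z + 3)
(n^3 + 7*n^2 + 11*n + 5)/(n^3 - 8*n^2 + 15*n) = (n^3 + 7*n^2 + 11*n + 5)/(n*(n^2 - 8*n + 15))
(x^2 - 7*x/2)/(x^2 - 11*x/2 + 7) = x/(x - 2)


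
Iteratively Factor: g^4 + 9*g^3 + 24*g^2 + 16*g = (g)*(g^3 + 9*g^2 + 24*g + 16) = g*(g + 4)*(g^2 + 5*g + 4) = g*(g + 1)*(g + 4)*(g + 4)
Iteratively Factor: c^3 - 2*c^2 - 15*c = (c - 5)*(c^2 + 3*c) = c*(c - 5)*(c + 3)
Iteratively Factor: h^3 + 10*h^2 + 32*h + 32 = (h + 4)*(h^2 + 6*h + 8) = (h + 2)*(h + 4)*(h + 4)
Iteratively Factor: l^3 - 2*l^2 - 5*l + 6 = (l - 3)*(l^2 + l - 2) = (l - 3)*(l - 1)*(l + 2)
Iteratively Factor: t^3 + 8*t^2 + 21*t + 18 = (t + 3)*(t^2 + 5*t + 6) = (t + 2)*(t + 3)*(t + 3)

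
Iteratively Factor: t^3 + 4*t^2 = (t)*(t^2 + 4*t) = t*(t + 4)*(t)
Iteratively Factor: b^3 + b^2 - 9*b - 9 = (b - 3)*(b^2 + 4*b + 3) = (b - 3)*(b + 1)*(b + 3)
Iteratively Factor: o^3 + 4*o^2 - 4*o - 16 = (o - 2)*(o^2 + 6*o + 8) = (o - 2)*(o + 2)*(o + 4)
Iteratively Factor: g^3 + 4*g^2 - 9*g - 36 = (g + 3)*(g^2 + g - 12) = (g + 3)*(g + 4)*(g - 3)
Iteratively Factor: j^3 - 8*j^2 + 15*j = (j)*(j^2 - 8*j + 15) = j*(j - 5)*(j - 3)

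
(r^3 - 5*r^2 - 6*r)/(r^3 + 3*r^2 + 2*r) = (r - 6)/(r + 2)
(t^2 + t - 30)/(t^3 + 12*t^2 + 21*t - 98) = (t^2 + t - 30)/(t^3 + 12*t^2 + 21*t - 98)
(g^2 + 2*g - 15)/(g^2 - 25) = (g - 3)/(g - 5)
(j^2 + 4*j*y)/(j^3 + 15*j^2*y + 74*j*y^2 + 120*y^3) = j/(j^2 + 11*j*y + 30*y^2)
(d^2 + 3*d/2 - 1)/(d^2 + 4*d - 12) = (d^2 + 3*d/2 - 1)/(d^2 + 4*d - 12)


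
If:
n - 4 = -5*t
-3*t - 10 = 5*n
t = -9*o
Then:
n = -31/11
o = -5/33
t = 15/11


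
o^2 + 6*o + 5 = (o + 1)*(o + 5)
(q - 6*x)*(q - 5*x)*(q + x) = q^3 - 10*q^2*x + 19*q*x^2 + 30*x^3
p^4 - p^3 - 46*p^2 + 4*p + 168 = (p - 7)*(p - 2)*(p + 2)*(p + 6)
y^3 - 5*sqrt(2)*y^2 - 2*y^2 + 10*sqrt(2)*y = y*(y - 2)*(y - 5*sqrt(2))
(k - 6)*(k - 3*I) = k^2 - 6*k - 3*I*k + 18*I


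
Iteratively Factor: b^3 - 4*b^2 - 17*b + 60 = (b - 3)*(b^2 - b - 20) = (b - 3)*(b + 4)*(b - 5)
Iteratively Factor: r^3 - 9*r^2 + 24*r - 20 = (r - 2)*(r^2 - 7*r + 10) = (r - 5)*(r - 2)*(r - 2)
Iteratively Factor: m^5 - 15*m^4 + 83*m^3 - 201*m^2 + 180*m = (m - 3)*(m^4 - 12*m^3 + 47*m^2 - 60*m) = (m - 5)*(m - 3)*(m^3 - 7*m^2 + 12*m) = m*(m - 5)*(m - 3)*(m^2 - 7*m + 12) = m*(m - 5)*(m - 4)*(m - 3)*(m - 3)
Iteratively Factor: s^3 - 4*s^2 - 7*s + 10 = (s - 5)*(s^2 + s - 2) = (s - 5)*(s + 2)*(s - 1)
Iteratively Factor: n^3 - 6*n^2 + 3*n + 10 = (n - 5)*(n^2 - n - 2) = (n - 5)*(n - 2)*(n + 1)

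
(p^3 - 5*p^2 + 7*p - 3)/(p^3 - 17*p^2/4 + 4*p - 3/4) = 4*(p - 1)/(4*p - 1)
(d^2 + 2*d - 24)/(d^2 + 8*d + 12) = (d - 4)/(d + 2)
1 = 1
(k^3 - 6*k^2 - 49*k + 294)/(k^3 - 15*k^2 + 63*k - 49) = (k^2 + k - 42)/(k^2 - 8*k + 7)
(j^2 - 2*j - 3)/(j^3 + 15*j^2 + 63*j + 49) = (j - 3)/(j^2 + 14*j + 49)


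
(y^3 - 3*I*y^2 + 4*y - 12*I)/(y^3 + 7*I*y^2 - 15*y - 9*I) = (y^3 - 3*I*y^2 + 4*y - 12*I)/(y^3 + 7*I*y^2 - 15*y - 9*I)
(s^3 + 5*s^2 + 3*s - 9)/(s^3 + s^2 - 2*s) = (s^2 + 6*s + 9)/(s*(s + 2))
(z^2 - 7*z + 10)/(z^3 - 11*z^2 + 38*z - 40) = 1/(z - 4)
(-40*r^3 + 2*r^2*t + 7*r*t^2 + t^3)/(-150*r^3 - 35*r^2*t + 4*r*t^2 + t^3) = (8*r^2 - 2*r*t - t^2)/(30*r^2 + r*t - t^2)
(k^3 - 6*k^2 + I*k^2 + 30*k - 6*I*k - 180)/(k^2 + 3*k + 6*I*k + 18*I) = (k^2 - k*(6 + 5*I) + 30*I)/(k + 3)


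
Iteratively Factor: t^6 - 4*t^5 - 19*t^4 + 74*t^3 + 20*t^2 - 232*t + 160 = (t + 2)*(t^5 - 6*t^4 - 7*t^3 + 88*t^2 - 156*t + 80) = (t - 1)*(t + 2)*(t^4 - 5*t^3 - 12*t^2 + 76*t - 80) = (t - 1)*(t + 2)*(t + 4)*(t^3 - 9*t^2 + 24*t - 20) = (t - 2)*(t - 1)*(t + 2)*(t + 4)*(t^2 - 7*t + 10) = (t - 5)*(t - 2)*(t - 1)*(t + 2)*(t + 4)*(t - 2)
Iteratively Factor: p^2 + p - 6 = (p - 2)*(p + 3)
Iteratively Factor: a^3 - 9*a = (a)*(a^2 - 9) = a*(a - 3)*(a + 3)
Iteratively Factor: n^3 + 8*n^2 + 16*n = (n + 4)*(n^2 + 4*n) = (n + 4)^2*(n)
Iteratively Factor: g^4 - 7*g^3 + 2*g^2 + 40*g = (g + 2)*(g^3 - 9*g^2 + 20*g) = (g - 4)*(g + 2)*(g^2 - 5*g) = g*(g - 4)*(g + 2)*(g - 5)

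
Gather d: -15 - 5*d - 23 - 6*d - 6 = -11*d - 44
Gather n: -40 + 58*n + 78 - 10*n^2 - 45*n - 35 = -10*n^2 + 13*n + 3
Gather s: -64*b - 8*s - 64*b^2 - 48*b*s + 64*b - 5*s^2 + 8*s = -64*b^2 - 48*b*s - 5*s^2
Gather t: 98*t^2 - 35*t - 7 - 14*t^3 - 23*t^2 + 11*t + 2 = -14*t^3 + 75*t^2 - 24*t - 5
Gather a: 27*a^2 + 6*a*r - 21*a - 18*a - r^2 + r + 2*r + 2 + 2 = 27*a^2 + a*(6*r - 39) - r^2 + 3*r + 4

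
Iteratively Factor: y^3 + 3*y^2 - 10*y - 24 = (y + 2)*(y^2 + y - 12) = (y - 3)*(y + 2)*(y + 4)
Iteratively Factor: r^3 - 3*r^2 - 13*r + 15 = (r - 5)*(r^2 + 2*r - 3) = (r - 5)*(r + 3)*(r - 1)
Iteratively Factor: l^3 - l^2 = (l)*(l^2 - l) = l^2*(l - 1)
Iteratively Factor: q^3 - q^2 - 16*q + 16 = (q - 4)*(q^2 + 3*q - 4) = (q - 4)*(q - 1)*(q + 4)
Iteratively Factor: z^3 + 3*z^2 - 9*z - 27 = (z + 3)*(z^2 - 9) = (z - 3)*(z + 3)*(z + 3)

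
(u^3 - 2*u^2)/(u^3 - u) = u*(u - 2)/(u^2 - 1)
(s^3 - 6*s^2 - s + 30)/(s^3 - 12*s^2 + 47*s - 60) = (s + 2)/(s - 4)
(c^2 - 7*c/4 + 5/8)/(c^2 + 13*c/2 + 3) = (8*c^2 - 14*c + 5)/(4*(2*c^2 + 13*c + 6))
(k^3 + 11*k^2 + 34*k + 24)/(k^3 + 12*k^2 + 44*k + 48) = (k + 1)/(k + 2)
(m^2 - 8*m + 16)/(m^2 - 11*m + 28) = (m - 4)/(m - 7)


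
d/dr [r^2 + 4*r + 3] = 2*r + 4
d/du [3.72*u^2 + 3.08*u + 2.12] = 7.44*u + 3.08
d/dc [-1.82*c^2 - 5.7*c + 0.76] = -3.64*c - 5.7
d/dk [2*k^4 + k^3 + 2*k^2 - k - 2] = 8*k^3 + 3*k^2 + 4*k - 1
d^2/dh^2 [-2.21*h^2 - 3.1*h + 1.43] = -4.42000000000000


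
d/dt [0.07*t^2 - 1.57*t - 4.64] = 0.14*t - 1.57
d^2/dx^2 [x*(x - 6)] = 2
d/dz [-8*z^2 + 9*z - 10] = 9 - 16*z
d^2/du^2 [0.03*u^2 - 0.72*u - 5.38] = 0.0600000000000000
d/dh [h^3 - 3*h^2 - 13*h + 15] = 3*h^2 - 6*h - 13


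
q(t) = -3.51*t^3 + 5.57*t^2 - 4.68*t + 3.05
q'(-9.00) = -957.87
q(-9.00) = 3055.13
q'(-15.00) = -2541.03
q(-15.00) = 13172.75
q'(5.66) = -278.96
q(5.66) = -481.44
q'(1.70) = -16.17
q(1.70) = -6.05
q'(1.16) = -5.93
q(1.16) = -0.36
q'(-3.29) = -155.31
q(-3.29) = 203.73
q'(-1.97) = -67.49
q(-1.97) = 60.72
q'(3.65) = -104.30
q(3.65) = -110.51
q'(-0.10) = -5.90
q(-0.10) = 3.58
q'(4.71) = -185.81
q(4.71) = -262.18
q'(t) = -10.53*t^2 + 11.14*t - 4.68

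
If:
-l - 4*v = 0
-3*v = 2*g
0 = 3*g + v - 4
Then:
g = 12/7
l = 32/7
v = -8/7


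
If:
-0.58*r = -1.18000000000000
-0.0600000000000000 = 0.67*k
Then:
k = -0.09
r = 2.03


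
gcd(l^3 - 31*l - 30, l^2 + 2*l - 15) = l + 5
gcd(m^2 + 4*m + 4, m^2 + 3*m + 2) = m + 2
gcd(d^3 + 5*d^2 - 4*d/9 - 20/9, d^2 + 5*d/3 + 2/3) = d + 2/3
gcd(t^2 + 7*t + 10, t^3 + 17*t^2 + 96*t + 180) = t + 5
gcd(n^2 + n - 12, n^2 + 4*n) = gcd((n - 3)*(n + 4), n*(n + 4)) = n + 4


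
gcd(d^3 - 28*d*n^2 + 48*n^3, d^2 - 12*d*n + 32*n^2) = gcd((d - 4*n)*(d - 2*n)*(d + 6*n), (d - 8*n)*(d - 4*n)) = d - 4*n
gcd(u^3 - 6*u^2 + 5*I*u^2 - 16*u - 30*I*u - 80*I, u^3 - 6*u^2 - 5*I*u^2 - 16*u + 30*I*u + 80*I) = u^2 - 6*u - 16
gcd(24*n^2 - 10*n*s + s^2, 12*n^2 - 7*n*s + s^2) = -4*n + s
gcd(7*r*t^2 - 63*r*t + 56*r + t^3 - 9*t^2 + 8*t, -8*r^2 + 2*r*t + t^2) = 1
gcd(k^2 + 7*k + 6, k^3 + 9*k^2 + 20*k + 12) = k^2 + 7*k + 6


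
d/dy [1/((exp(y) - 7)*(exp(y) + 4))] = (3 - 2*exp(y))*exp(y)/(exp(4*y) - 6*exp(3*y) - 47*exp(2*y) + 168*exp(y) + 784)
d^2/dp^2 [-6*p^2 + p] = -12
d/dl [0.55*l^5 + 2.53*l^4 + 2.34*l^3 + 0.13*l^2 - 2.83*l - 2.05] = 2.75*l^4 + 10.12*l^3 + 7.02*l^2 + 0.26*l - 2.83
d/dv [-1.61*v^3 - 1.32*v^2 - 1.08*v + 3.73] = -4.83*v^2 - 2.64*v - 1.08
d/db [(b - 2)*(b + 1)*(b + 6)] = 3*b^2 + 10*b - 8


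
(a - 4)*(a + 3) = a^2 - a - 12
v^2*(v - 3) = v^3 - 3*v^2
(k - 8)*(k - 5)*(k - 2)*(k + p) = k^4 + k^3*p - 15*k^3 - 15*k^2*p + 66*k^2 + 66*k*p - 80*k - 80*p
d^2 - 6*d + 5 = (d - 5)*(d - 1)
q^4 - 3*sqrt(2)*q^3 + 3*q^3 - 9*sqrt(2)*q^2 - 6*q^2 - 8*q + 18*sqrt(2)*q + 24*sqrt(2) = (q - 2)*(q + 1)*(q + 4)*(q - 3*sqrt(2))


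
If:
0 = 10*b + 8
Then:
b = -4/5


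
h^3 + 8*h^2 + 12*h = h*(h + 2)*(h + 6)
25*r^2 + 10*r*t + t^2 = (5*r + t)^2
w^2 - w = w*(w - 1)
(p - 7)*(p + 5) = p^2 - 2*p - 35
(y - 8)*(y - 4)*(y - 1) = y^3 - 13*y^2 + 44*y - 32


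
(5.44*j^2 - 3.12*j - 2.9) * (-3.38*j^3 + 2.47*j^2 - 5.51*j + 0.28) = -18.3872*j^5 + 23.9824*j^4 - 27.8788*j^3 + 11.5514*j^2 + 15.1054*j - 0.812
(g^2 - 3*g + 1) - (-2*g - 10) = g^2 - g + 11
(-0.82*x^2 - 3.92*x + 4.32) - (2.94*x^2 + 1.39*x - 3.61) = -3.76*x^2 - 5.31*x + 7.93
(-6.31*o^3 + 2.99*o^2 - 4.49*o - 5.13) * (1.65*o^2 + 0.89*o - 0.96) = -10.4115*o^5 - 0.682399999999999*o^4 + 1.3102*o^3 - 15.331*o^2 - 0.255299999999999*o + 4.9248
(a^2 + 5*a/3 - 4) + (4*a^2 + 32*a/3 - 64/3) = 5*a^2 + 37*a/3 - 76/3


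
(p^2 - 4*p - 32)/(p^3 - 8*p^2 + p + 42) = (p^2 - 4*p - 32)/(p^3 - 8*p^2 + p + 42)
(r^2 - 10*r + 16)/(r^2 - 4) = (r - 8)/(r + 2)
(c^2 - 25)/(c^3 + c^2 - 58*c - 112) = (c^2 - 25)/(c^3 + c^2 - 58*c - 112)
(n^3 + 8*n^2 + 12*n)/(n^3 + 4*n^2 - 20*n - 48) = n/(n - 4)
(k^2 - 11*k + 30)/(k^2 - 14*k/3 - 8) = 3*(k - 5)/(3*k + 4)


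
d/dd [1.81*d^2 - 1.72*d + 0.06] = 3.62*d - 1.72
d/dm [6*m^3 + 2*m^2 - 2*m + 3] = 18*m^2 + 4*m - 2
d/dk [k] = 1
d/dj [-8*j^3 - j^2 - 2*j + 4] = -24*j^2 - 2*j - 2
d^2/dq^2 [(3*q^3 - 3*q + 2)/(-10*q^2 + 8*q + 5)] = 6*(-14*q^3 - 320*q^2 + 235*q - 116)/(1000*q^6 - 2400*q^5 + 420*q^4 + 1888*q^3 - 210*q^2 - 600*q - 125)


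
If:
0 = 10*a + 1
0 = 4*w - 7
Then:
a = -1/10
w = 7/4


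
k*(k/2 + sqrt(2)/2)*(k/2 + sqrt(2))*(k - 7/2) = k^4/4 - 7*k^3/8 + 3*sqrt(2)*k^3/4 - 21*sqrt(2)*k^2/8 + k^2 - 7*k/2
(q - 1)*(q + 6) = q^2 + 5*q - 6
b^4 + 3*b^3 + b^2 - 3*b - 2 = (b - 1)*(b + 1)^2*(b + 2)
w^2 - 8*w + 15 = (w - 5)*(w - 3)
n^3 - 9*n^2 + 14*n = n*(n - 7)*(n - 2)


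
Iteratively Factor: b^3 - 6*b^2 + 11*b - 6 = (b - 3)*(b^2 - 3*b + 2) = (b - 3)*(b - 2)*(b - 1)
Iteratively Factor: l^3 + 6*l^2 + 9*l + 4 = (l + 1)*(l^2 + 5*l + 4) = (l + 1)*(l + 4)*(l + 1)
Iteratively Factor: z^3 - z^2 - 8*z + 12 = (z + 3)*(z^2 - 4*z + 4) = (z - 2)*(z + 3)*(z - 2)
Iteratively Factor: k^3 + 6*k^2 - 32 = (k + 4)*(k^2 + 2*k - 8) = (k + 4)^2*(k - 2)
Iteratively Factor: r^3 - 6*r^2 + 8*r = (r - 2)*(r^2 - 4*r) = (r - 4)*(r - 2)*(r)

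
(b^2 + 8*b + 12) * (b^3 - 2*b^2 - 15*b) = b^5 + 6*b^4 - 19*b^3 - 144*b^2 - 180*b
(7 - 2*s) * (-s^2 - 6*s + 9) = 2*s^3 + 5*s^2 - 60*s + 63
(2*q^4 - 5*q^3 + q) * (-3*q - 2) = -6*q^5 + 11*q^4 + 10*q^3 - 3*q^2 - 2*q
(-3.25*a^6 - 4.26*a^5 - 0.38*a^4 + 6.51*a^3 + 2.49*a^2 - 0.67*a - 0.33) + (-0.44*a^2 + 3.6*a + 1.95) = -3.25*a^6 - 4.26*a^5 - 0.38*a^4 + 6.51*a^3 + 2.05*a^2 + 2.93*a + 1.62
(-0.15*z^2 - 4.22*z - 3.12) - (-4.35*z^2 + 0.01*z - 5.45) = 4.2*z^2 - 4.23*z + 2.33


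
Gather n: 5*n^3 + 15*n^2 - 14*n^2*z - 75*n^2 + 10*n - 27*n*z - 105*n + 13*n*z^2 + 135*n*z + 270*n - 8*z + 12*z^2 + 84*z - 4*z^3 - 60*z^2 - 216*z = 5*n^3 + n^2*(-14*z - 60) + n*(13*z^2 + 108*z + 175) - 4*z^3 - 48*z^2 - 140*z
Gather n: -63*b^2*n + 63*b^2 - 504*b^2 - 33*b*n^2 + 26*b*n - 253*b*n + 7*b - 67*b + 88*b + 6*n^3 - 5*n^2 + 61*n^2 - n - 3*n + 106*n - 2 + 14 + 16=-441*b^2 + 28*b + 6*n^3 + n^2*(56 - 33*b) + n*(-63*b^2 - 227*b + 102) + 28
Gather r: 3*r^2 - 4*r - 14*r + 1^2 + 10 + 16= 3*r^2 - 18*r + 27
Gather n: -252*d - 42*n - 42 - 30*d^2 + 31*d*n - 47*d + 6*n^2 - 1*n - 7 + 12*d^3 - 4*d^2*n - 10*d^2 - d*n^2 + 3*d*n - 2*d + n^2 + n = 12*d^3 - 40*d^2 - 301*d + n^2*(7 - d) + n*(-4*d^2 + 34*d - 42) - 49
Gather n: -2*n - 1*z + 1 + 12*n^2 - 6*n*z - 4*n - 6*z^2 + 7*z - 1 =12*n^2 + n*(-6*z - 6) - 6*z^2 + 6*z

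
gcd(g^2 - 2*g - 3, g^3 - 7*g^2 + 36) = g - 3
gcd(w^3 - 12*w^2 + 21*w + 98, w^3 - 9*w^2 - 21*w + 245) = w^2 - 14*w + 49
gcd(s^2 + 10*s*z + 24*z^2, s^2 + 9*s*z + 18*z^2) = s + 6*z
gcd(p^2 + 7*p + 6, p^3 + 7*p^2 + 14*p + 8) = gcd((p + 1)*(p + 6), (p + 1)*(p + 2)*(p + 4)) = p + 1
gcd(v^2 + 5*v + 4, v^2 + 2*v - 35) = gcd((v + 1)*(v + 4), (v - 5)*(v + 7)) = 1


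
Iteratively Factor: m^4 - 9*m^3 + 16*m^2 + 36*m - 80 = (m - 2)*(m^3 - 7*m^2 + 2*m + 40) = (m - 2)*(m + 2)*(m^2 - 9*m + 20) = (m - 5)*(m - 2)*(m + 2)*(m - 4)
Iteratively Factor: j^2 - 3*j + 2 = (j - 2)*(j - 1)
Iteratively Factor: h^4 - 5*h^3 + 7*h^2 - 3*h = (h - 1)*(h^3 - 4*h^2 + 3*h) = (h - 1)^2*(h^2 - 3*h) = (h - 3)*(h - 1)^2*(h)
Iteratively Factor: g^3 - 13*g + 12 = (g + 4)*(g^2 - 4*g + 3) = (g - 1)*(g + 4)*(g - 3)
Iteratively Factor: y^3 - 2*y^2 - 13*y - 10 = (y - 5)*(y^2 + 3*y + 2) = (y - 5)*(y + 2)*(y + 1)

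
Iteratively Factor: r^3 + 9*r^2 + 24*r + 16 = (r + 1)*(r^2 + 8*r + 16) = (r + 1)*(r + 4)*(r + 4)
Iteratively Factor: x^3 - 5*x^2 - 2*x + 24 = (x - 3)*(x^2 - 2*x - 8) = (x - 3)*(x + 2)*(x - 4)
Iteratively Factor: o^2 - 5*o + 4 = (o - 1)*(o - 4)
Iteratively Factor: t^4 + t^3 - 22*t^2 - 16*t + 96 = (t - 2)*(t^3 + 3*t^2 - 16*t - 48) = (t - 2)*(t + 4)*(t^2 - t - 12) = (t - 2)*(t + 3)*(t + 4)*(t - 4)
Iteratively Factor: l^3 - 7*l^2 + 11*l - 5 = (l - 1)*(l^2 - 6*l + 5) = (l - 1)^2*(l - 5)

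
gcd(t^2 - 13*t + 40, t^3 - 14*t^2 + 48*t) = t - 8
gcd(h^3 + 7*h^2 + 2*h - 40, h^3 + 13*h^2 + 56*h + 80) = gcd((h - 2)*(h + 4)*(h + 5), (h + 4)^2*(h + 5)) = h^2 + 9*h + 20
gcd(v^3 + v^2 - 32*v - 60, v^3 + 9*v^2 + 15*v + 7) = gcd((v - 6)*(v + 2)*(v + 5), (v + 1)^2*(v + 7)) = 1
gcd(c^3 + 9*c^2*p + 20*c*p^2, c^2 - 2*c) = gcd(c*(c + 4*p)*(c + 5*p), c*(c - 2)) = c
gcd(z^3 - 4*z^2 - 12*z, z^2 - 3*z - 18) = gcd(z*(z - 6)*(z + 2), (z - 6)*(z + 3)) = z - 6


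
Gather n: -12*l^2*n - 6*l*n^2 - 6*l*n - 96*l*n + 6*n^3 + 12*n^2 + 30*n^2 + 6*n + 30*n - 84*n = 6*n^3 + n^2*(42 - 6*l) + n*(-12*l^2 - 102*l - 48)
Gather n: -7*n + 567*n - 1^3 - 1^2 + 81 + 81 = 560*n + 160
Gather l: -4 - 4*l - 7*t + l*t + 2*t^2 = l*(t - 4) + 2*t^2 - 7*t - 4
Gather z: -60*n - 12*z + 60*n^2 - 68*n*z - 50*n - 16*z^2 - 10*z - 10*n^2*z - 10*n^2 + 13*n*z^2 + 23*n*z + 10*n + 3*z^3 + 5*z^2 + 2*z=50*n^2 - 100*n + 3*z^3 + z^2*(13*n - 11) + z*(-10*n^2 - 45*n - 20)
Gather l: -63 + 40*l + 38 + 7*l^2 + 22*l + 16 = 7*l^2 + 62*l - 9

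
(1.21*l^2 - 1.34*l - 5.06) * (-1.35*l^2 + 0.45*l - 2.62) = -1.6335*l^4 + 2.3535*l^3 + 3.0578*l^2 + 1.2338*l + 13.2572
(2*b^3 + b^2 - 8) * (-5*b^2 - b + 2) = -10*b^5 - 7*b^4 + 3*b^3 + 42*b^2 + 8*b - 16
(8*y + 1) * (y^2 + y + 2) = 8*y^3 + 9*y^2 + 17*y + 2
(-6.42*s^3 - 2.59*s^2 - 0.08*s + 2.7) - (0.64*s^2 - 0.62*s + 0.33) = -6.42*s^3 - 3.23*s^2 + 0.54*s + 2.37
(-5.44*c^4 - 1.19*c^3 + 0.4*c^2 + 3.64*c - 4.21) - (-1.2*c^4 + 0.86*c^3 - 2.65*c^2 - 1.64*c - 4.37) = -4.24*c^4 - 2.05*c^3 + 3.05*c^2 + 5.28*c + 0.16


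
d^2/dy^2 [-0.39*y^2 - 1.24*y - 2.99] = -0.780000000000000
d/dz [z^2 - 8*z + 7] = 2*z - 8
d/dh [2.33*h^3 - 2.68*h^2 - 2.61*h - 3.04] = 6.99*h^2 - 5.36*h - 2.61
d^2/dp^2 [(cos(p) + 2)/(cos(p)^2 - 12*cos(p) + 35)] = (-9*(1 - cos(2*p))^2*cos(p)/4 - 5*(1 - cos(2*p))^2 - 4411*cos(p)/2 - 228*cos(2*p) + 69*cos(3*p) + cos(5*p)/2 + 1068)/((cos(p) - 7)^3*(cos(p) - 5)^3)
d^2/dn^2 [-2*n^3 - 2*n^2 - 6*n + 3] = -12*n - 4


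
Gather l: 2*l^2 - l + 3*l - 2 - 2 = 2*l^2 + 2*l - 4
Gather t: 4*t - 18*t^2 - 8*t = -18*t^2 - 4*t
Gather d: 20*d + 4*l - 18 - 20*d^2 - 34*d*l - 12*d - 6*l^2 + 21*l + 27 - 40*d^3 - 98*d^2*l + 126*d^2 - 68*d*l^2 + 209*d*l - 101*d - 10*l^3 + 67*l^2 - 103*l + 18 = -40*d^3 + d^2*(106 - 98*l) + d*(-68*l^2 + 175*l - 93) - 10*l^3 + 61*l^2 - 78*l + 27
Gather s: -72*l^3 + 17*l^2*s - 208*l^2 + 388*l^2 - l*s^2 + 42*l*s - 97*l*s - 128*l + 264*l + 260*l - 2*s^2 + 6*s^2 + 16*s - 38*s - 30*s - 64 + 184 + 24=-72*l^3 + 180*l^2 + 396*l + s^2*(4 - l) + s*(17*l^2 - 55*l - 52) + 144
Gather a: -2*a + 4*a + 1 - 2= 2*a - 1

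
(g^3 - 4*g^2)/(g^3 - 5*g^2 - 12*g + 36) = g^2*(g - 4)/(g^3 - 5*g^2 - 12*g + 36)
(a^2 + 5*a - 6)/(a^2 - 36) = (a - 1)/(a - 6)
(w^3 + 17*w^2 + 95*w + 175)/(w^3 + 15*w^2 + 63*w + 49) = (w^2 + 10*w + 25)/(w^2 + 8*w + 7)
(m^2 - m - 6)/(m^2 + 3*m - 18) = (m + 2)/(m + 6)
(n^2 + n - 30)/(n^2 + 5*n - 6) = (n - 5)/(n - 1)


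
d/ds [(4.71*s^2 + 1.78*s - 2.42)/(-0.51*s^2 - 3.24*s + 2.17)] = (-14.3526*s^2 + 17.973*s - 3.9782)/(0.2601*s^4 + 3.3048*s^3 + 8.2842*s^2 - 14.0616*s + 4.7089)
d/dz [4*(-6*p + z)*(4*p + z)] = -8*p + 8*z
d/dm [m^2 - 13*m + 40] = 2*m - 13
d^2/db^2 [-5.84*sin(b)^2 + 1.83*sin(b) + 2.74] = -1.83*sin(b) - 11.68*cos(2*b)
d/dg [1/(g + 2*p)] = -1/(g + 2*p)^2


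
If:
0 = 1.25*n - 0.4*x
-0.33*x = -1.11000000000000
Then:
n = 1.08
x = 3.36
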